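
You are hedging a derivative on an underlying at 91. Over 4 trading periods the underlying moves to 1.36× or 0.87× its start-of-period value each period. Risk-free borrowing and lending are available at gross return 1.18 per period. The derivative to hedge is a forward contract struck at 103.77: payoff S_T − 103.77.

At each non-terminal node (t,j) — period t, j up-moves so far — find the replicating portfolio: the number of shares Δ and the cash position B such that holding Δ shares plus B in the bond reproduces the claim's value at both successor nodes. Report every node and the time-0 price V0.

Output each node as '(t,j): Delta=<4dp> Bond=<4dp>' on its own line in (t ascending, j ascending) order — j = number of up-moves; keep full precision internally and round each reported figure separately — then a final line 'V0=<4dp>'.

(0,0): Delta=1.0000 Bond=-53.5234
(1,0): Delta=1.0000 Bond=-63.1576
(1,1): Delta=1.0000 Bond=-63.1576
(2,0): Delta=1.0000 Bond=-74.5260
(2,1): Delta=1.0000 Bond=-74.5260
(2,2): Delta=1.0000 Bond=-74.5260
(3,0): Delta=1.0000 Bond=-87.9407
(3,1): Delta=1.0000 Bond=-87.9407
(3,2): Delta=1.0000 Bond=-87.9407
(3,3): Delta=1.0000 Bond=-87.9407
V0=37.4766

No-arbitrage ⇒ martingale measure with p* = (R−d)/(u−d) = 0.6327.
At expiry t=4: V(4,0)=-51.6363, V(4,1)=-22.2737, V(4,2)=23.6266, V(4,3)=95.3787, V(4,4)=207.5428
(3,0): S=59.9238. Δ = (V_up−V_dn)/(S_up−S_dn) = (-22.2737−-51.6363)/(81.4963−52.1337) = 1.0000. V = [p*·-22.2737 + (1−p*)·-51.6363]/1.18 = -28.0169. B = V − Δ·S = -87.9407.
(3,1): S=93.6739. Δ = (V_up−V_dn)/(S_up−S_dn) = (23.6266−-22.2737)/(127.3966−81.4963) = 1.0000. V = [p*·23.6266 + (1−p*)·-22.2737]/1.18 = 5.7333. B = V − Δ·S = -87.9407.
(3,2): S=146.4328. Δ = (V_up−V_dn)/(S_up−S_dn) = (95.3787−23.6266)/(199.1487−127.3966) = 1.0000. V = [p*·95.3787 + (1−p*)·23.6266]/1.18 = 58.4922. B = V − Δ·S = -87.9407.
(3,3): S=228.9065. Δ = (V_up−V_dn)/(S_up−S_dn) = (207.5428−95.3787)/(311.3128−199.1487) = 1.0000. V = [p*·207.5428 + (1−p*)·95.3787]/1.18 = 140.9658. B = V − Δ·S = -87.9407.
(2,0): S=68.8779. Δ = (V_up−V_dn)/(S_up−S_dn) = (5.7333−-28.0169)/(93.6739−59.9238) = 1.0000. V = [p*·5.7333 + (1−p*)·-28.0169]/1.18 = -5.6481. B = V − Δ·S = -74.5260.
(2,1): S=107.6712. Δ = (V_up−V_dn)/(S_up−S_dn) = (58.4922−5.7333)/(146.4328−93.6739) = 1.0000. V = [p*·58.4922 + (1−p*)·5.7333]/1.18 = 33.1452. B = V − Δ·S = -74.5260.
(2,2): S=168.3136. Δ = (V_up−V_dn)/(S_up−S_dn) = (140.9658−58.4922)/(228.9065−146.4328) = 1.0000. V = [p*·140.9658 + (1−p*)·58.4922]/1.18 = 93.7876. B = V − Δ·S = -74.5260.
(1,0): S=79.1700. Δ = (V_up−V_dn)/(S_up−S_dn) = (33.1452−-5.6481)/(107.6712−68.8779) = 1.0000. V = [p*·33.1452 + (1−p*)·-5.6481]/1.18 = 16.0124. B = V − Δ·S = -63.1576.
(1,1): S=123.7600. Δ = (V_up−V_dn)/(S_up−S_dn) = (93.7876−33.1452)/(168.3136−107.6712) = 1.0000. V = [p*·93.7876 + (1−p*)·33.1452]/1.18 = 60.6024. B = V − Δ·S = -63.1576.
(0,0): S=91.0000. Δ = (V_up−V_dn)/(S_up−S_dn) = (60.6024−16.0124)/(123.7600−79.1700) = 1.0000. V = [p*·60.6024 + (1−p*)·16.0124]/1.18 = 37.4766. B = V − Δ·S = -53.5234.
Self-financing check: at every node Δ·S+B equals the discounted successor values.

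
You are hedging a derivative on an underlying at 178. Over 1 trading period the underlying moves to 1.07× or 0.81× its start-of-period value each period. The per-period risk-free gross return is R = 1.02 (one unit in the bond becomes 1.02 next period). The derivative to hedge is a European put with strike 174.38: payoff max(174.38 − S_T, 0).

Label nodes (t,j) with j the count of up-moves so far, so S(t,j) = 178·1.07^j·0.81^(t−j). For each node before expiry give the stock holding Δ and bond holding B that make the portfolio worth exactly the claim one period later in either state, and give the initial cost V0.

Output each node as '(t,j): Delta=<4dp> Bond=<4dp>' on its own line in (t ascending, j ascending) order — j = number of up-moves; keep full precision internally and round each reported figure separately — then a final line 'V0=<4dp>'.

The replicating-portfolio and risk-neutral prices coincide; use p* = (1.02−0.81)/(1.07−0.81) = 0.8077 for the latter.
Terminal values V(1,·): V(1,0)=30.2000, V(1,1)=0.0000
(0,0): S=178.0000. Δ = (V_up−V_dn)/(S_up−S_dn) = (0.0000−30.2000)/(190.4600−144.1800) = -0.6525. V = [p*·0.0000 + (1−p*)·30.2000]/1.02 = 5.6938. B = V − Δ·S = 121.8477.
Self-financing check: at every node Δ·S+B equals the discounted successor values.

(0,0): Delta=-0.6525 Bond=121.8477
V0=5.6938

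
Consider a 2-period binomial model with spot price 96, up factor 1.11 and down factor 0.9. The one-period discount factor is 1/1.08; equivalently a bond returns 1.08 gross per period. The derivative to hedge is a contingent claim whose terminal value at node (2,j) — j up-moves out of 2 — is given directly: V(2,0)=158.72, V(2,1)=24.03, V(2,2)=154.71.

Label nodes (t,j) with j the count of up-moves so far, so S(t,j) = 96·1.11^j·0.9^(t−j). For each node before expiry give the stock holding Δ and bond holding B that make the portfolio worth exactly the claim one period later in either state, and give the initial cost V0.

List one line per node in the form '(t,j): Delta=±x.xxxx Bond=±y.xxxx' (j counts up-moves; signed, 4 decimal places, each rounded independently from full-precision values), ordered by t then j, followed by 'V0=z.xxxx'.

The replicating-portfolio and risk-neutral prices coincide; use p* = (1.08−0.9)/(1.11−0.9) = 0.8571 for the latter.
At expiry t=2: V(2,0)=158.7200, V(2,1)=24.0300, V(2,2)=154.7100
Node (1,0) S=86.4000: V=(p*·24.0300+(1−p*)·158.7200)/1.08=40.0661; Δ=(24.0300−158.7200)/(95.9040−77.7600)=-7.4234; B=V−Δ·S=681.4471
Node (1,1) S=106.5600: V=(p*·154.7100+(1−p*)·24.0300)/1.08=125.9643; Δ=(154.7100−24.0300)/(118.2816−95.9040)=5.8398; B=V−Δ·S=-496.3214
Node (0,0) S=96.0000: V=(p*·125.9643+(1−p*)·40.0661)/1.08=105.2714; Δ=(125.9643−40.0661)/(106.5600−86.4000)=4.2608; B=V−Δ·S=-303.7674
Check: Δ(0,0)·S0 + B(0,0) = 105.2714 = V0.

(0,0): Delta=4.2608 Bond=-303.7674
(1,0): Delta=-7.4234 Bond=681.4471
(1,1): Delta=5.8398 Bond=-496.3214
V0=105.2714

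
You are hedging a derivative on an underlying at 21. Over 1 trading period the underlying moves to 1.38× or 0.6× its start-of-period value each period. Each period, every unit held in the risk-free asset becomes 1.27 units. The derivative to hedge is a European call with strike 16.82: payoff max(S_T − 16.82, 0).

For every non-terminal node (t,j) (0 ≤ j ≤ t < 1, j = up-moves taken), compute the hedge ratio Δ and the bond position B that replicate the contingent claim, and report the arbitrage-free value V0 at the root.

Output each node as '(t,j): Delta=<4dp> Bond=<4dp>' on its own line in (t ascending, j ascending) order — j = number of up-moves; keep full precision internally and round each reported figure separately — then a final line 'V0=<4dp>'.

(0,0): Delta=0.7424 Bond=-7.3652
V0=8.2245

Since d<R<u, set p* = (R−d)/(u−d) = 0.8590; price each node as the discounted p*-expectation of its children.
Payoff layer (t=1): V(1,0)=0.0000, V(1,1)=12.1600
  t=0,j=0: stock 21.0000 → up 28.9800 (V=12.1600), down 12.6000 (V=0.0000). Price 8.2245; hedge Δ=0.7424, bond B=-7.3652.
The time-0 hedge costs 8.2245, which is the no-arbitrage price.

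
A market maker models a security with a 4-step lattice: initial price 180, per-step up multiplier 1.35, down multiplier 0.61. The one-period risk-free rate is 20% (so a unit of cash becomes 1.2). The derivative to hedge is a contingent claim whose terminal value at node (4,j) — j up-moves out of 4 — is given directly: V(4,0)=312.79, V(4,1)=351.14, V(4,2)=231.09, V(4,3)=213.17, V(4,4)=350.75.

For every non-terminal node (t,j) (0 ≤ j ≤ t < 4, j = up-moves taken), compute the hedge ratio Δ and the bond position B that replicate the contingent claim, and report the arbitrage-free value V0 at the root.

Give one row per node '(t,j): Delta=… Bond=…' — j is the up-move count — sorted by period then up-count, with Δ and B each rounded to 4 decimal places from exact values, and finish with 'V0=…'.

No-arbitrage ⇒ martingale measure with p* = (R−d)/(u−d) = 0.7973.
Terminal payoffs: V(4,0)=312.7900, V(4,1)=351.1400, V(4,2)=231.0900, V(4,3)=213.1700, V(4,4)=350.7500
(3,0): S=40.8566. Δ = (V_up−V_dn)/(S_up−S_dn) = (351.1400−312.7900)/(55.1564−24.9225) = 1.2684. V = [p*·351.1400 + (1−p*)·312.7900]/1.2 = 286.1386. B = V − Δ·S = 234.3143.
(3,1): S=90.4203. Δ = (V_up−V_dn)/(S_up−S_dn) = (231.0900−351.1400)/(122.0674−55.1564) = -1.7942. V = [p*·231.0900 + (1−p*)·351.1400]/1.2 = 212.8537. B = V − Δ·S = 375.0834.
(3,2): S=200.1105. Δ = (V_up−V_dn)/(S_up−S_dn) = (213.1700−231.0900)/(270.1492−122.0674) = -0.1210. V = [p*·213.1700 + (1−p*)·231.0900]/1.2 = 180.6687. B = V − Δ·S = 204.8849.
(3,3): S=442.8675. Δ = (V_up−V_dn)/(S_up−S_dn) = (350.7500−213.1700)/(597.8711−270.1492) = 0.4198. V = [p*·350.7500 + (1−p*)·213.1700]/1.2 = 269.0518. B = V − Δ·S = 83.1329.
(2,0): S=66.9780. Δ = (V_up−V_dn)/(S_up−S_dn) = (212.8537−286.1386)/(90.4203−40.8566) = -1.4786. V = [p*·212.8537 + (1−p*)·286.1386]/1.2 = 189.7573. B = V − Δ·S = 288.7910.
(2,1): S=148.2300. Δ = (V_up−V_dn)/(S_up−S_dn) = (180.6687−212.8537)/(200.1105−90.4203) = -0.2934. V = [p*·180.6687 + (1−p*)·212.8537]/1.2 = 155.9939. B = V − Δ·S = 199.4872.
(2,2): S=328.0500. Δ = (V_up−V_dn)/(S_up−S_dn) = (269.0518−180.6687)/(442.8675−200.1105) = 0.3641. V = [p*·269.0518 + (1−p*)·180.6687]/1.2 = 209.2803. B = V − Δ·S = 89.8436.
(1,0): S=109.8000. Δ = (V_up−V_dn)/(S_up−S_dn) = (155.9939−189.7573)/(148.2300−66.9780) = -0.4155. V = [p*·155.9939 + (1−p*)·189.7573]/1.2 = 135.6982. B = V − Δ·S = 181.3244.
(1,1): S=243.0000. Δ = (V_up−V_dn)/(S_up−S_dn) = (209.2803−155.9939)/(328.0500−148.2300) = 0.2963. V = [p*·209.2803 + (1−p*)·155.9939]/1.2 = 165.3991. B = V − Δ·S = 93.3906.
(0,0): S=180.0000. Δ = (V_up−V_dn)/(S_up−S_dn) = (165.3991−135.6982)/(243.0000−109.8000) = 0.2230. V = [p*·165.3991 + (1−p*)·135.6982]/1.2 = 132.8156. B = V − Δ·S = 92.6792.
Self-financing check: at every node Δ·S+B equals the discounted successor values.

(0,0): Delta=0.2230 Bond=92.6792
(1,0): Delta=-0.4155 Bond=181.3244
(1,1): Delta=0.2963 Bond=93.3906
(2,0): Delta=-1.4786 Bond=288.7910
(2,1): Delta=-0.2934 Bond=199.4872
(2,2): Delta=0.3641 Bond=89.8436
(3,0): Delta=1.2684 Bond=234.3143
(3,1): Delta=-1.7942 Bond=375.0834
(3,2): Delta=-0.1210 Bond=204.8849
(3,3): Delta=0.4198 Bond=83.1329
V0=132.8156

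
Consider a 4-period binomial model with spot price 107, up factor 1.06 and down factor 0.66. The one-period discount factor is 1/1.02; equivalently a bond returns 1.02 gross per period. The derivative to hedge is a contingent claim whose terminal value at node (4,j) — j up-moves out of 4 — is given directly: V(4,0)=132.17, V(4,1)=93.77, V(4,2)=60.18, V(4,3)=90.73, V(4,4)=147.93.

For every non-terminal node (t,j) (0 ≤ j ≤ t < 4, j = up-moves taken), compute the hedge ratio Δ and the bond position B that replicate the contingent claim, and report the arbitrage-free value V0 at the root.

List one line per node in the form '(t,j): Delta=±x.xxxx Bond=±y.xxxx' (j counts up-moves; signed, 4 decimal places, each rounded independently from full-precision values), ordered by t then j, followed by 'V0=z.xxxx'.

Under the risk-neutral measure, an up-move has probability p* = (R−d)/(u−d) = 0.9000 and values discount at R = 1.02.
At expiry t=4: V(4,0)=132.1700, V(4,1)=93.7700, V(4,2)=60.1800, V(4,3)=90.7300, V(4,4)=147.9300
(3,0): S=30.7621. Δ = (V_up−V_dn)/(S_up−S_dn) = (93.7700−132.1700)/(32.6078−20.3030) = -3.1207. V = [p*·93.7700 + (1−p*)·132.1700]/1.02 = 95.6961. B = V − Δ·S = 191.6961.
(3,1): S=49.4058. Δ = (V_up−V_dn)/(S_up−S_dn) = (60.1800−93.7700)/(52.3701−32.6078) = -1.6997. V = [p*·60.1800 + (1−p*)·93.7700]/1.02 = 62.2931. B = V − Δ·S = 146.2681.
(3,2): S=79.3486. Δ = (V_up−V_dn)/(S_up−S_dn) = (90.7300−60.1800)/(84.1095−52.3701) = 0.9625. V = [p*·90.7300 + (1−p*)·60.1800]/1.02 = 85.9559. B = V − Δ·S = 9.5809.
(3,3): S=127.4387. Δ = (V_up−V_dn)/(S_up−S_dn) = (147.9300−90.7300)/(135.0850−84.1095) = 1.1221. V = [p*·147.9300 + (1−p*)·90.7300]/1.02 = 139.4216. B = V − Δ·S = -3.5784.
(2,0): S=46.6092. Δ = (V_up−V_dn)/(S_up−S_dn) = (62.2931−95.6961)/(49.4058−30.7621) = -1.7916. V = [p*·62.2931 + (1−p*)·95.6961]/1.02 = 64.3465. B = V − Δ·S = 147.8539.
(2,1): S=74.8572. Δ = (V_up−V_dn)/(S_up−S_dn) = (85.9559−62.2931)/(79.3486−49.4058) = 0.7903. V = [p*·85.9559 + (1−p*)·62.2931]/1.02 = 81.9506. B = V − Δ·S = 22.7937.
(2,2): S=120.2252. Δ = (V_up−V_dn)/(S_up−S_dn) = (139.4216−85.9559)/(127.4387−79.3486) = 1.1118. V = [p*·139.4216 + (1−p*)·85.9559]/1.02 = 131.4461. B = V − Δ·S = -2.2181.
(1,0): S=70.6200. Δ = (V_up−V_dn)/(S_up−S_dn) = (81.9506−64.3465)/(74.8572−46.6092) = 0.6232. V = [p*·81.9506 + (1−p*)·64.3465]/1.02 = 78.6178. B = V − Δ·S = 34.6076.
(1,1): S=113.4200. Δ = (V_up−V_dn)/(S_up−S_dn) = (131.4461−81.9506)/(120.2252−74.8572) = 1.0910. V = [p*·131.4461 + (1−p*)·81.9506]/1.02 = 124.0162. B = V − Δ·S = 0.2775.
(0,0): S=107.0000. Δ = (V_up−V_dn)/(S_up−S_dn) = (124.0162−78.6178)/(113.4200−70.6200) = 1.0607. V = [p*·124.0162 + (1−p*)·78.6178]/1.02 = 117.1337. B = V − Δ·S = 3.6378.
Self-financing check: at every node Δ·S+B equals the discounted successor values.

(0,0): Delta=1.0607 Bond=3.6378
(1,0): Delta=0.6232 Bond=34.6076
(1,1): Delta=1.0910 Bond=0.2775
(2,0): Delta=-1.7916 Bond=147.8539
(2,1): Delta=0.7903 Bond=22.7937
(2,2): Delta=1.1118 Bond=-2.2181
(3,0): Delta=-3.1207 Bond=191.6961
(3,1): Delta=-1.6997 Bond=146.2681
(3,2): Delta=0.9625 Bond=9.5809
(3,3): Delta=1.1221 Bond=-3.5784
V0=117.1337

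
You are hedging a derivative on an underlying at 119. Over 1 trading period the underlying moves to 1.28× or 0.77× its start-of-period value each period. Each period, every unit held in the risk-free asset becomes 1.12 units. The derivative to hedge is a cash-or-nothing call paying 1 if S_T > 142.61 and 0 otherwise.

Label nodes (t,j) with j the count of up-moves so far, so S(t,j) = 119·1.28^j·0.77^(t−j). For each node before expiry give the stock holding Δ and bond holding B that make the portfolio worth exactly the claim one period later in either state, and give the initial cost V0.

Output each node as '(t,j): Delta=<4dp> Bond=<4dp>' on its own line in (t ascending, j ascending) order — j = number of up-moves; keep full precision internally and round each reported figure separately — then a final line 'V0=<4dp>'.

The replicating-portfolio and risk-neutral prices coincide; use p* = (1.12−0.77)/(1.28−0.77) = 0.6863 for the latter.
At expiry t=1: V(1,0)=0.0000, V(1,1)=1.0000
(0,0): S=119.0000. Δ = (V_up−V_dn)/(S_up−S_dn) = (1.0000−0.0000)/(152.3200−91.6300) = 0.0165. V = [p*·1.0000 + (1−p*)·0.0000]/1.12 = 0.6127. B = V − Δ·S = -1.3480.
Root portfolio cost Δ·119+B reproduces V0=0.6127.

(0,0): Delta=0.0165 Bond=-1.3480
V0=0.6127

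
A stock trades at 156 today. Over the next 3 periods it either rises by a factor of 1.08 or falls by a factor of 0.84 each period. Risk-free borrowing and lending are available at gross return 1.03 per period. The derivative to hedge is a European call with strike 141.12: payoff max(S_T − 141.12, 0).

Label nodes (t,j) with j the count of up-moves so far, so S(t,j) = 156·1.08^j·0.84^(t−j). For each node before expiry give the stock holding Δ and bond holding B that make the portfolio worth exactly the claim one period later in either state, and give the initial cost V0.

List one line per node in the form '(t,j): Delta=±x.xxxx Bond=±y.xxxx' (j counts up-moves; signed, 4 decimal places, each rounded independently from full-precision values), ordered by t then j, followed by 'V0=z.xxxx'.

Risk-neutral probability p* = (R−d)/(u−d) = (1.03−0.84)/(1.08−0.84) = 0.7917.
Payoff layer (t=3): V(3,0)=0.0000, V(3,1)=0.0000, V(3,2)=11.7251, V(3,3)=55.3951
(2,0): S=110.0736. Δ = (V_up−V_dn)/(S_up−S_dn) = (0.0000−0.0000)/(118.8795−92.4618) = 0.0000. V = [p*·0.0000 + (1−p*)·0.0000]/1.03 = 0.0000. B = V − Δ·S = 0.0000.
(2,1): S=141.5232. Δ = (V_up−V_dn)/(S_up−S_dn) = (11.7251−0.0000)/(152.8451−118.8795) = 0.3452. V = [p*·11.7251 + (1−p*)·0.0000]/1.03 = 9.0120. B = V − Δ·S = -39.8424.
(2,2): S=181.9584. Δ = (V_up−V_dn)/(S_up−S_dn) = (55.3951−11.7251)/(196.5151−152.8451) = 1.0000. V = [p*·55.3951 + (1−p*)·11.7251]/1.03 = 44.9487. B = V − Δ·S = -137.0097.
(1,0): S=131.0400. Δ = (V_up−V_dn)/(S_up−S_dn) = (9.0120−0.0000)/(141.5232−110.0736) = 0.2866. V = [p*·9.0120 + (1−p*)·0.0000]/1.03 = 6.9267. B = V − Δ·S = -30.6232.
(1,1): S=168.4800. Δ = (V_up−V_dn)/(S_up−S_dn) = (44.9487−9.0120)/(181.9584−141.5232) = 0.8887. V = [p*·44.9487 + (1−p*)·9.0120]/1.03 = 36.3708. B = V − Δ·S = -113.3656.
(0,0): S=156.0000. Δ = (V_up−V_dn)/(S_up−S_dn) = (36.3708−6.9267)/(168.4800−131.0400) = 0.7864. V = [p*·36.3708 + (1−p*)·6.9267]/1.03 = 29.3559. B = V − Δ·S = -93.3277.
Each (Δ,B) replicates both successor values, so the strategy is self-financing and V0 is arbitrage-free.

(0,0): Delta=0.7864 Bond=-93.3277
(1,0): Delta=0.2866 Bond=-30.6232
(1,1): Delta=0.8887 Bond=-113.3656
(2,0): Delta=0.0000 Bond=0.0000
(2,1): Delta=0.3452 Bond=-39.8424
(2,2): Delta=1.0000 Bond=-137.0097
V0=29.3559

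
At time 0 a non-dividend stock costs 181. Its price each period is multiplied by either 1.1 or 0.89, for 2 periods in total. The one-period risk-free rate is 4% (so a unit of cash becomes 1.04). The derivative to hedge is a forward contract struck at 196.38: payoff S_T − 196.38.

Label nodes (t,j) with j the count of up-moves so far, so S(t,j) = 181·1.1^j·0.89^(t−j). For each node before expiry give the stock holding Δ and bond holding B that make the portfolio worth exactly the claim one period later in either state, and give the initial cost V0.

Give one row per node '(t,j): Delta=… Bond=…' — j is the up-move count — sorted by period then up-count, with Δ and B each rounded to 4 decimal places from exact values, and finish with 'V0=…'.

(0,0): Delta=1.0000 Bond=-181.5643
(1,0): Delta=1.0000 Bond=-188.8269
(1,1): Delta=1.0000 Bond=-188.8269
V0=-0.5643

Under the risk-neutral measure, an up-move has probability p* = (R−d)/(u−d) = 0.7143 and values discount at R = 1.04.
Terminal payoffs: V(2,0)=-53.0099, V(2,1)=-19.1810, V(2,2)=22.6300
(1,0): S=161.0900. Δ = (V_up−V_dn)/(S_up−S_dn) = (-19.1810−-53.0099)/(177.1990−143.3701) = 1.0000. V = [p*·-19.1810 + (1−p*)·-53.0099]/1.04 = -27.7369. B = V − Δ·S = -188.8269.
(1,1): S=199.1000. Δ = (V_up−V_dn)/(S_up−S_dn) = (22.6300−-19.1810)/(219.0100−177.1990) = 1.0000. V = [p*·22.6300 + (1−p*)·-19.1810]/1.04 = 10.2731. B = V − Δ·S = -188.8269.
(0,0): S=181.0000. Δ = (V_up−V_dn)/(S_up−S_dn) = (10.2731−-27.7369)/(199.1000−161.0900) = 1.0000. V = [p*·10.2731 + (1−p*)·-27.7369]/1.04 = -0.5643. B = V − Δ·S = -181.5643.
Self-financing check: at every node Δ·S+B equals the discounted successor values.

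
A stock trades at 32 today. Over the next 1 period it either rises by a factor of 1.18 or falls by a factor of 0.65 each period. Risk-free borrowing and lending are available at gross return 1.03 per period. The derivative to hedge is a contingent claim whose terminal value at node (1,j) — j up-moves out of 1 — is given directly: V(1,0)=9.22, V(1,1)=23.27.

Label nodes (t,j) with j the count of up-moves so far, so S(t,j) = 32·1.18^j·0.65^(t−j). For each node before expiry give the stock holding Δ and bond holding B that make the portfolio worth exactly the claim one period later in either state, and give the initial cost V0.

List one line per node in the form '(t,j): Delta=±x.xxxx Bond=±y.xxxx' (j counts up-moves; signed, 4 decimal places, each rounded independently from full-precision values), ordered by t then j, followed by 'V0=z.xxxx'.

(0,0): Delta=0.8284 Bond=-7.7778
V0=18.7316

No-arbitrage ⇒ martingale measure with p* = (R−d)/(u−d) = 0.7170.
At expiry t=1: V(1,0)=9.2200, V(1,1)=23.2700
Node (0,0) S=32.0000: V=(p*·23.2700+(1−p*)·9.2200)/1.03=18.7316; Δ=(23.2700−9.2200)/(37.7600−20.8000)=0.8284; B=V−Δ·S=-7.7778
Each (Δ,B) replicates both successor values, so the strategy is self-financing and V0 is arbitrage-free.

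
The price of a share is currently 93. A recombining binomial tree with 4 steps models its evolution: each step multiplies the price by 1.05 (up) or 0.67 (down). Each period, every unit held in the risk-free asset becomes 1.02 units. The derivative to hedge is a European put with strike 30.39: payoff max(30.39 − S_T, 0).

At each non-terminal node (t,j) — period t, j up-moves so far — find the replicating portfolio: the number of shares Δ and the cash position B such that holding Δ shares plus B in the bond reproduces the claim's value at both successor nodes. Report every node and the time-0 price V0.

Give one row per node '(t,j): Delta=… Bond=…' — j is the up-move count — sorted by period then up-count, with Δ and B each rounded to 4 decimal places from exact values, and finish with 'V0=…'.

(0,0): Delta=-0.0006 Bond=0.0587
(1,0): Delta=-0.0087 Bond=0.5649
(1,1): Delta=-0.0002 Bond=0.0166
(2,0): Delta=-0.1099 Bond=4.8024
(2,1): Delta=-0.0032 Bond=0.2140
(2,2): Delta=0.0000 Bond=0.0000
(3,0): Delta=-1.0000 Bond=29.7941
(3,1): Delta=-0.0613 Bond=2.7645
(3,2): Delta=0.0000 Bond=0.0000
(3,3): Delta=0.0000 Bond=0.0000
V0=0.0021

Under the risk-neutral measure, an up-move has probability p* = (R−d)/(u−d) = 0.9211 and values discount at R = 1.02.
Payoff layer (t=4): V(4,0)=11.6495, V(4,1)=1.0205, V(4,2)=0.0000, V(4,3)=0.0000, V(4,4)=0.0000
Node (3,0) S=27.9710: V=(p*·1.0205+(1−p*)·11.6495)/1.02=1.8232; Δ=(1.0205−11.6495)/(29.3695−18.7405)=-1.0000; B=V−Δ·S=29.7941
Node (3,1) S=43.8351: V=(p*·0.0000+(1−p*)·1.0205)/1.02=0.0790; Δ=(0.0000−1.0205)/(46.0268−29.3695)=-0.0613; B=V−Δ·S=2.7645
Node (3,2) S=68.6968: V=(p*·0.0000+(1−p*)·0.0000)/1.02=0.0000; Δ=(0.0000−0.0000)/(72.1316−46.0268)=0.0000; B=V−Δ·S=0.0000
Node (3,3) S=107.6591: V=(p*·0.0000+(1−p*)·0.0000)/1.02=0.0000; Δ=(0.0000−0.0000)/(113.0421−72.1316)=0.0000; B=V−Δ·S=0.0000
Node (2,0) S=41.7477: V=(p*·0.0790+(1−p*)·1.8232)/1.02=0.2124; Δ=(0.0790−1.8232)/(43.8351−27.9710)=-0.1099; B=V−Δ·S=4.8024
Node (2,1) S=65.4255: V=(p*·0.0000+(1−p*)·0.0790)/1.02=0.0061; Δ=(0.0000−0.0790)/(68.6968−43.8351)=-0.0032; B=V−Δ·S=0.2140
Node (2,2) S=102.5325: V=(p*·0.0000+(1−p*)·0.0000)/1.02=0.0000; Δ=(0.0000−0.0000)/(107.6591−68.6968)=0.0000; B=V−Δ·S=0.0000
Node (1,0) S=62.3100: V=(p*·0.0061+(1−p*)·0.2124)/1.02=0.0220; Δ=(0.0061−0.2124)/(65.4255−41.7477)=-0.0087; B=V−Δ·S=0.5649
Node (1,1) S=97.6500: V=(p*·0.0000+(1−p*)·0.0061)/1.02=0.0005; Δ=(0.0000−0.0061)/(102.5325−65.4255)=-0.0002; B=V−Δ·S=0.0166
Node (0,0) S=93.0000: V=(p*·0.0005+(1−p*)·0.0220)/1.02=0.0021; Δ=(0.0005−0.0220)/(97.6500−62.3100)=-0.0006; B=V−Δ·S=0.0587
Check: Δ(0,0)·S0 + B(0,0) = 0.0021 = V0.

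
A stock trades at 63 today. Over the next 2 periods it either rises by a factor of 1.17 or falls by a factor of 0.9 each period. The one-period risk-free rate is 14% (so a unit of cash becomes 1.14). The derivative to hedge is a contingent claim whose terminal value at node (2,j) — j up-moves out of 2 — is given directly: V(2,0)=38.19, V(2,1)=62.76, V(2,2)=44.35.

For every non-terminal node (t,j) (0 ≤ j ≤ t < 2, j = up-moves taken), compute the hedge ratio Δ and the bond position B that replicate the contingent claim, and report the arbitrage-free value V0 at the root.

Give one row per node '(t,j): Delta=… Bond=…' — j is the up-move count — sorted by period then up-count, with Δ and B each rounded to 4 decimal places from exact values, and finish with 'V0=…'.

Under the risk-neutral measure, an up-move has probability p* = (R−d)/(u−d) = 0.8889 and values discount at R = 1.14.
Payoff layer (t=2): V(2,0)=38.1900, V(2,1)=62.7600, V(2,2)=44.3500
Node (1,0) S=56.7000: V=(p*·62.7600+(1−p*)·38.1900)/1.14=52.6579; Δ=(62.7600−38.1900)/(66.3390−51.0300)=1.6049; B=V−Δ·S=-38.3421
Node (1,1) S=73.7100: V=(p*·44.3500+(1−p*)·62.7600)/1.14=40.6979; Δ=(44.3500−62.7600)/(86.2407−66.3390)=-0.9250; B=V−Δ·S=108.8830
Node (0,0) S=63.0000: V=(p*·40.6979+(1−p*)·52.6579)/1.14=36.8656; Δ=(40.6979−52.6579)/(73.7100−56.7000)=-0.7031; B=V−Δ·S=81.1620
Self-financing check: at every node Δ·S+B equals the discounted successor values.

(0,0): Delta=-0.7031 Bond=81.1620
(1,0): Delta=1.6049 Bond=-38.3421
(1,1): Delta=-0.9250 Bond=108.8830
V0=36.8656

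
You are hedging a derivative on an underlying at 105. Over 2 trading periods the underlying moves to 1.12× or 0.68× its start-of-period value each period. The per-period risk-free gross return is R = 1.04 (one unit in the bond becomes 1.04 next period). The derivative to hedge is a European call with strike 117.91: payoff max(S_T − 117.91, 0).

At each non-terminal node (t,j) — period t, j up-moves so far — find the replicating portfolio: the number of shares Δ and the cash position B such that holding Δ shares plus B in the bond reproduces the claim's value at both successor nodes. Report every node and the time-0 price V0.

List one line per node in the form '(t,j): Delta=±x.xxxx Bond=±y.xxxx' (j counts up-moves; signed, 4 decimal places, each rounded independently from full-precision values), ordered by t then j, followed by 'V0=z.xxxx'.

Since d<R<u, set p* = (R−d)/(u−d) = 0.8182; price each node as the discounted p*-expectation of its children.
Payoff layer (t=2): V(2,0)=0.0000, V(2,1)=0.0000, V(2,2)=13.8020
(1,0): S=71.4000. Δ = (V_up−V_dn)/(S_up−S_dn) = (0.0000−0.0000)/(79.9680−48.5520) = 0.0000. V = [p*·0.0000 + (1−p*)·0.0000]/1.04 = 0.0000. B = V − Δ·S = 0.0000.
(1,1): S=117.6000. Δ = (V_up−V_dn)/(S_up−S_dn) = (13.8020−0.0000)/(131.7120−79.9680) = 0.2667. V = [p*·13.8020 + (1−p*)·0.0000]/1.04 = 10.8582. B = V − Δ·S = -20.5100.
(0,0): S=105.0000. Δ = (V_up−V_dn)/(S_up−S_dn) = (10.8582−0.0000)/(117.6000−71.4000) = 0.2350. V = [p*·10.8582 + (1−p*)·0.0000]/1.04 = 8.5423. B = V − Δ·S = -16.1355.
Self-financing check: at every node Δ·S+B equals the discounted successor values.

(0,0): Delta=0.2350 Bond=-16.1355
(1,0): Delta=0.0000 Bond=0.0000
(1,1): Delta=0.2667 Bond=-20.5100
V0=8.5423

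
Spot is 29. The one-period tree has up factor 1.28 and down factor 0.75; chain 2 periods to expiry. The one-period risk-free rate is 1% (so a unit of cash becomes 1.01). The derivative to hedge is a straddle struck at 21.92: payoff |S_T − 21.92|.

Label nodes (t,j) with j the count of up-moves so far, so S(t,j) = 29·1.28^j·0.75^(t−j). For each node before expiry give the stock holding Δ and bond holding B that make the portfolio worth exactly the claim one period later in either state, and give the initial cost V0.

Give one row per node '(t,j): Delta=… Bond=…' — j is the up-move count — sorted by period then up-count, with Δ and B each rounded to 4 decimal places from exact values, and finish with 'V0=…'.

(0,0): Delta=0.6320 Bond=-7.9618
(1,0): Delta=0.0271 Bond=5.1141
(1,1): Delta=1.0000 Bond=-21.7030
V0=10.3651

No-arbitrage ⇒ martingale measure with p* = (R−d)/(u−d) = 0.4906.
Terminal values V(2,·): V(2,0)=5.6075, V(2,1)=5.9200, V(2,2)=25.5936
  t=1,j=0: stock 21.7500 → up 27.8400 (V=5.9200), down 16.3125 (V=5.6075). Price 5.7038; hedge Δ=0.0271, bond B=5.1141.
  t=1,j=1: stock 37.1200 → up 47.5136 (V=25.5936), down 27.8400 (V=5.9200). Price 15.4170; hedge Δ=1.0000, bond B=-21.7030.
  t=0,j=0: stock 29.0000 → up 37.1200 (V=15.4170), down 21.7500 (V=5.7038). Price 10.3651; hedge Δ=0.6320, bond B=-7.9618.
Root portfolio cost Δ·29+B reproduces V0=10.3651.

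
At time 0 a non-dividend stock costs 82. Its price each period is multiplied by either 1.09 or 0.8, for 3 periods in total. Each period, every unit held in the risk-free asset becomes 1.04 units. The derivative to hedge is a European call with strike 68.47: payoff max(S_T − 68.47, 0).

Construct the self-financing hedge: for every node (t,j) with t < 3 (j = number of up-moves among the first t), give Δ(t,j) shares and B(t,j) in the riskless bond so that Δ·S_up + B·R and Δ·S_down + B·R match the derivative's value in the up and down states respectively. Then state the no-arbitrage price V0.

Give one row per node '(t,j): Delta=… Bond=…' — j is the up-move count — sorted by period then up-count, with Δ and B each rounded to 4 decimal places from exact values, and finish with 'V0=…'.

Under the risk-neutral measure, an up-move has probability p* = (R−d)/(u−d) = 0.8276 and values discount at R = 1.04.
Terminal payoffs: V(3,0)=0.0000, V(3,1)=0.0000, V(3,2)=9.4694, V(3,3)=37.7224
  t=2,j=0: stock 52.4800 → up 57.2032 (V=0.0000), down 41.9840 (V=0.0000). Price 0.0000; hedge Δ=0.0000, bond B=0.0000.
  t=2,j=1: stock 71.5040 → up 77.9394 (V=9.4694), down 57.2032 (V=0.0000). Price 7.5353; hedge Δ=0.4567, bond B=-25.1177.
  t=2,j=2: stock 97.4242 → up 106.1924 (V=37.7224), down 77.9394 (V=9.4694). Price 31.5877; hedge Δ=1.0000, bond B=-65.8365.
  t=1,j=0: stock 65.6000 → up 71.5040 (V=7.5353), down 52.4800 (V=0.0000). Price 5.9963; hedge Δ=0.3961, bond B=-19.9875.
  t=1,j=1: stock 89.3800 → up 97.4242 (V=31.5877), down 71.5040 (V=7.5353). Price 26.3853; hedge Δ=0.9279, bond B=-56.5539.
  t=0,j=0: stock 82.0000 → up 89.3800 (V=26.3853), down 65.6000 (V=5.9963). Price 21.9903; hedge Δ=0.8574, bond B=-48.3167.
The time-0 hedge costs 21.9903, which is the no-arbitrage price.

(0,0): Delta=0.8574 Bond=-48.3167
(1,0): Delta=0.3961 Bond=-19.9875
(1,1): Delta=0.9279 Bond=-56.5539
(2,0): Delta=0.0000 Bond=0.0000
(2,1): Delta=0.4567 Bond=-25.1177
(2,2): Delta=1.0000 Bond=-65.8365
V0=21.9903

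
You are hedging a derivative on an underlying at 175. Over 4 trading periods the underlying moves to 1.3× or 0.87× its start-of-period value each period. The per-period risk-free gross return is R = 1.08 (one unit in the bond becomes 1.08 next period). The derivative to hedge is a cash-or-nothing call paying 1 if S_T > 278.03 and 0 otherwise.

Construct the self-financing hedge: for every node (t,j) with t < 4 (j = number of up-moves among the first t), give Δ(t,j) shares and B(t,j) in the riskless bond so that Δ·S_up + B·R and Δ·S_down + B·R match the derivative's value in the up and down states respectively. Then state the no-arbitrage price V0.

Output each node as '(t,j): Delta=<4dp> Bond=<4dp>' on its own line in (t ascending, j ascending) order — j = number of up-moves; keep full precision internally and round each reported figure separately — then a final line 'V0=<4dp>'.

(0,0): Delta=0.0039 Bond=-0.4588
(1,0): Delta=0.0031 Bond=-0.3831
(1,1): Delta=0.0044 Bond=-0.6133
(2,0): Delta=0.0000 Bond=0.0000
(2,1): Delta=0.0053 Bond=-0.8471
(2,2): Delta=0.0037 Bond=-0.4688
(3,0): Delta=0.0000 Bond=0.0000
(3,1): Delta=0.0000 Bond=0.0000
(3,2): Delta=0.0090 Bond=-1.8734
(3,3): Delta=0.0000 Bond=0.9259
V0=0.2170

No-arbitrage ⇒ martingale measure with p* = (R−d)/(u−d) = 0.4884.
Terminal payoffs: V(4,0)=0.0000, V(4,1)=0.0000, V(4,2)=0.0000, V(4,3)=1.0000, V(4,4)=1.0000
Node (3,0) S=115.2380: V=(p*·0.0000+(1−p*)·0.0000)/1.08=0.0000; Δ=(0.0000−0.0000)/(149.8094−100.2571)=0.0000; B=V−Δ·S=0.0000
Node (3,1) S=172.1947: V=(p*·0.0000+(1−p*)·0.0000)/1.08=0.0000; Δ=(0.0000−0.0000)/(223.8532−149.8094)=0.0000; B=V−Δ·S=0.0000
Node (3,2) S=257.3025: V=(p*·1.0000+(1−p*)·0.0000)/1.08=0.4522; Δ=(1.0000−0.0000)/(334.4933−223.8532)=0.0090; B=V−Δ·S=-1.8734
Node (3,3) S=384.4750: V=(p*·1.0000+(1−p*)·1.0000)/1.08=0.9259; Δ=(1.0000−1.0000)/(499.8175−334.4933)=0.0000; B=V−Δ·S=0.9259
Node (2,0) S=132.4575: V=(p*·0.0000+(1−p*)·0.0000)/1.08=0.0000; Δ=(0.0000−0.0000)/(172.1948−115.2380)=0.0000; B=V−Δ·S=0.0000
Node (2,1) S=197.9250: V=(p*·0.4522+(1−p*)·0.0000)/1.08=0.2045; Δ=(0.4522−0.0000)/(257.3025−172.1947)=0.0053; B=V−Δ·S=-0.8471
Node (2,2) S=295.7500: V=(p*·0.9259+(1−p*)·0.4522)/1.08=0.6329; Δ=(0.9259−0.4522)/(384.4750−257.3025)=0.0037; B=V−Δ·S=-0.4688
Node (1,0) S=152.2500: V=(p*·0.2045+(1−p*)·0.0000)/1.08=0.0925; Δ=(0.2045−0.0000)/(197.9250−132.4575)=0.0031; B=V−Δ·S=-0.3831
Node (1,1) S=227.5000: V=(p*·0.6329+(1−p*)·0.2045)/1.08=0.3831; Δ=(0.6329−0.2045)/(295.7500−197.9250)=0.0044; B=V−Δ·S=-0.6133
Node (0,0) S=175.0000: V=(p*·0.3831+(1−p*)·0.0925)/1.08=0.2170; Δ=(0.3831−0.0925)/(227.5000−152.2500)=0.0039; B=V−Δ·S=-0.4588
Check: Δ(0,0)·S0 + B(0,0) = 0.2170 = V0.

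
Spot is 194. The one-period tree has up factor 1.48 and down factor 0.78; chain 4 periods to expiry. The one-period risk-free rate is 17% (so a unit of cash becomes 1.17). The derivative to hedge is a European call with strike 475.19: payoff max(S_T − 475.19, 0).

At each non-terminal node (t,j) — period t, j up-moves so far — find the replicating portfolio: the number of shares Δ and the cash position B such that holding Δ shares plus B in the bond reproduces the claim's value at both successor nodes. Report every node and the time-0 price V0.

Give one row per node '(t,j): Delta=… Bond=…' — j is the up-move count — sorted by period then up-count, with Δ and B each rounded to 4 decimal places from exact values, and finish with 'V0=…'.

(0,0): Delta=0.3792 Bond=-47.6217
(1,0): Delta=0.0329 Bond=-3.3167
(1,1): Delta=0.5242 Bond=-97.3691
(2,0): Delta=0.0000 Bond=0.0000
(2,1): Delta=0.0467 Bond=-6.9651
(2,2): Delta=0.7243 Bond=-198.9389
(3,0): Delta=0.0000 Bond=0.0000
(3,1): Delta=0.0000 Bond=0.0000
(3,2): Delta=0.0662 Bond=-14.6266
(3,3): Delta=1.0000 Bond=-406.1453
V0=25.9369

Risk-neutral probability p* = (R−d)/(u−d) = (1.17−0.78)/(1.48−0.78) = 0.5571.
Payoff layer (t=4): V(4,0)=0.0000, V(4,1)=0.0000, V(4,2)=0.0000, V(4,3)=15.3580, V(4,4)=455.5933
Node (3,0) S=92.0631: V=(p*·0.0000+(1−p*)·0.0000)/1.17=0.0000; Δ=(0.0000−0.0000)/(136.2534−71.8092)=0.0000; B=V−Δ·S=0.0000
Node (3,1) S=174.6838: V=(p*·0.0000+(1−p*)·0.0000)/1.17=0.0000; Δ=(0.0000−0.0000)/(258.5320−136.2534)=0.0000; B=V−Δ·S=0.0000
Node (3,2) S=331.4513: V=(p*·15.3580+(1−p*)·0.0000)/1.17=7.3133; Δ=(15.3580−0.0000)/(490.5480−258.5320)=0.0662; B=V−Δ·S=-14.6266
Node (3,3) S=628.9076: V=(p*·455.5933+(1−p*)·15.3580)/1.17=222.7623; Δ=(455.5933−15.3580)/(930.7833−490.5480)=1.0000; B=V−Δ·S=-406.1453
Node (2,0) S=118.0296: V=(p*·0.0000+(1−p*)·0.0000)/1.17=0.0000; Δ=(0.0000−0.0000)/(174.6838−92.0631)=0.0000; B=V−Δ·S=0.0000
Node (2,1) S=223.9536: V=(p*·7.3133+(1−p*)·0.0000)/1.17=3.4825; Δ=(7.3133−0.0000)/(331.4513−174.6838)=0.0467; B=V−Δ·S=-6.9651
Node (2,2) S=424.9376: V=(p*·222.7623+(1−p*)·7.3133)/1.17=108.8455; Δ=(222.7623−7.3133)/(628.9076−331.4513)=0.7243; B=V−Δ·S=-198.9389
Node (1,0) S=151.3200: V=(p*·3.4825+(1−p*)·0.0000)/1.17=1.6583; Δ=(3.4825−0.0000)/(223.9536−118.0296)=0.0329; B=V−Δ·S=-3.3167
Node (1,1) S=287.1200: V=(p*·108.8455+(1−p*)·3.4825)/1.17=53.1494; Δ=(108.8455−3.4825)/(424.9376−223.9536)=0.5242; B=V−Δ·S=-97.3691
Node (0,0) S=194.0000: V=(p*·53.1494+(1−p*)·1.6583)/1.17=25.9369; Δ=(53.1494−1.6583)/(287.1200−151.3200)=0.3792; B=V−Δ·S=-47.6217
Root portfolio cost Δ·194+B reproduces V0=25.9369.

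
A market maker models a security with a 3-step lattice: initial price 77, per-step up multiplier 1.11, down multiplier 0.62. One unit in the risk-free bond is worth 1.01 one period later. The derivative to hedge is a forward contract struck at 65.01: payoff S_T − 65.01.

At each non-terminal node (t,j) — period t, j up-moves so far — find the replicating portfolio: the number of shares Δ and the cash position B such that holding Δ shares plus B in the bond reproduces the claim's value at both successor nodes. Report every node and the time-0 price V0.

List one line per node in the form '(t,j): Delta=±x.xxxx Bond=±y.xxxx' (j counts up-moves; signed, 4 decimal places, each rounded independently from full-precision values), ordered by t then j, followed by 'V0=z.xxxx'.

The replicating-portfolio and risk-neutral prices coincide; use p* = (1.01−0.62)/(1.11−0.62) = 0.7959 for the latter.
Terminal payoffs: V(3,0)=-46.6587, V(3,1)=-32.1553, V(3,2)=-6.1895, V(3,3)=40.2976
(2,0): S=29.5988. Δ = (V_up−V_dn)/(S_up−S_dn) = (-32.1553−-46.6587)/(32.8547−18.3513) = 1.0000. V = [p*·-32.1553 + (1−p*)·-46.6587]/1.01 = -34.7675. B = V − Δ·S = -64.3663.
(2,1): S=52.9914. Δ = (V_up−V_dn)/(S_up−S_dn) = (-6.1895−-32.1553)/(58.8205−32.8547) = 1.0000. V = [p*·-6.1895 + (1−p*)·-32.1553]/1.01 = -11.3749. B = V − Δ·S = -64.3663.
(2,2): S=94.8717. Δ = (V_up−V_dn)/(S_up−S_dn) = (40.2976−-6.1895)/(105.3076−58.8205) = 1.0000. V = [p*·40.2976 + (1−p*)·-6.1895]/1.01 = 30.5054. B = V − Δ·S = -64.3663.
(1,0): S=47.7400. Δ = (V_up−V_dn)/(S_up−S_dn) = (-11.3749−-34.7675)/(52.9914−29.5988) = 1.0000. V = [p*·-11.3749 + (1−p*)·-34.7675]/1.01 = -15.9890. B = V − Δ·S = -63.7290.
(1,1): S=85.4700. Δ = (V_up−V_dn)/(S_up−S_dn) = (30.5054−-11.3749)/(94.8717−52.9914) = 1.0000. V = [p*·30.5054 + (1−p*)·-11.3749]/1.01 = 21.7410. B = V − Δ·S = -63.7290.
(0,0): S=77.0000. Δ = (V_up−V_dn)/(S_up−S_dn) = (21.7410−-15.9890)/(85.4700−47.7400) = 1.0000. V = [p*·21.7410 + (1−p*)·-15.9890]/1.01 = 13.9019. B = V − Δ·S = -63.0981.
Self-financing check: at every node Δ·S+B equals the discounted successor values.

(0,0): Delta=1.0000 Bond=-63.0981
(1,0): Delta=1.0000 Bond=-63.7290
(1,1): Delta=1.0000 Bond=-63.7290
(2,0): Delta=1.0000 Bond=-64.3663
(2,1): Delta=1.0000 Bond=-64.3663
(2,2): Delta=1.0000 Bond=-64.3663
V0=13.9019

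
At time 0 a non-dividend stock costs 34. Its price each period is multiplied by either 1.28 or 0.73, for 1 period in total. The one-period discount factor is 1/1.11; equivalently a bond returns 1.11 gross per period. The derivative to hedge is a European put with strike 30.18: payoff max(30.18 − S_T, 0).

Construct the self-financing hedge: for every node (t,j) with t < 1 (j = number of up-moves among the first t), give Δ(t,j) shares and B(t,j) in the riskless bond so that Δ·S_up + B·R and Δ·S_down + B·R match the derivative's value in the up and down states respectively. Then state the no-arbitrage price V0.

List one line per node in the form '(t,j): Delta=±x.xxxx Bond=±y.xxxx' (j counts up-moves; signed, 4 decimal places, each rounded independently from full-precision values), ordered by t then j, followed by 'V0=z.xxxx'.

The replicating-portfolio and risk-neutral prices coincide; use p* = (1.11−0.73)/(1.28−0.73) = 0.6909 for the latter.
Payoff layer (t=1): V(1,0)=5.3600, V(1,1)=0.0000
Node (0,0) S=34.0000: V=(p*·0.0000+(1−p*)·5.3600)/1.11=1.4925; Δ=(0.0000−5.3600)/(43.5200−24.8200)=-0.2866; B=V−Δ·S=11.2380
The time-0 hedge costs 1.4925, which is the no-arbitrage price.

(0,0): Delta=-0.2866 Bond=11.2380
V0=1.4925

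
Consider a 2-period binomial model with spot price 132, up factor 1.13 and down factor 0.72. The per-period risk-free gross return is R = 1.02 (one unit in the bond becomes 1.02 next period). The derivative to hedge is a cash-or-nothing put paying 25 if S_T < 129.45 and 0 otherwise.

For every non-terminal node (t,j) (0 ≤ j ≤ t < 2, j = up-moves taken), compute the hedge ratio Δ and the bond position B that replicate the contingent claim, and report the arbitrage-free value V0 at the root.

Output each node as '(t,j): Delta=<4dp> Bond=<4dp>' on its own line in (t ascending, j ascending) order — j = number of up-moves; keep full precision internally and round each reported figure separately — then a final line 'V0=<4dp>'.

(0,0): Delta=-0.3314 Bond=54.9056
(1,0): Delta=0.0000 Bond=24.5098
(1,1): Delta=-0.4088 Bond=67.5514
V0=11.1641

The replicating-portfolio and risk-neutral prices coincide; use p* = (1.02−0.72)/(1.13−0.72) = 0.7317 for the latter.
Payoff layer (t=2): V(2,0)=25.0000, V(2,1)=25.0000, V(2,2)=0.0000
Node (1,0) S=95.0400: V=(p*·25.0000+(1−p*)·25.0000)/1.02=24.5098; Δ=(25.0000−25.0000)/(107.3952−68.4288)=0.0000; B=V−Δ·S=24.5098
Node (1,1) S=149.1600: V=(p*·0.0000+(1−p*)·25.0000)/1.02=6.5758; Δ=(0.0000−25.0000)/(168.5508−107.3952)=-0.4088; B=V−Δ·S=67.5514
Node (0,0) S=132.0000: V=(p*·6.5758+(1−p*)·24.5098)/1.02=11.1641; Δ=(6.5758−24.5098)/(149.1600−95.0400)=-0.3314; B=V−Δ·S=54.9056
Each (Δ,B) replicates both successor values, so the strategy is self-financing and V0 is arbitrage-free.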